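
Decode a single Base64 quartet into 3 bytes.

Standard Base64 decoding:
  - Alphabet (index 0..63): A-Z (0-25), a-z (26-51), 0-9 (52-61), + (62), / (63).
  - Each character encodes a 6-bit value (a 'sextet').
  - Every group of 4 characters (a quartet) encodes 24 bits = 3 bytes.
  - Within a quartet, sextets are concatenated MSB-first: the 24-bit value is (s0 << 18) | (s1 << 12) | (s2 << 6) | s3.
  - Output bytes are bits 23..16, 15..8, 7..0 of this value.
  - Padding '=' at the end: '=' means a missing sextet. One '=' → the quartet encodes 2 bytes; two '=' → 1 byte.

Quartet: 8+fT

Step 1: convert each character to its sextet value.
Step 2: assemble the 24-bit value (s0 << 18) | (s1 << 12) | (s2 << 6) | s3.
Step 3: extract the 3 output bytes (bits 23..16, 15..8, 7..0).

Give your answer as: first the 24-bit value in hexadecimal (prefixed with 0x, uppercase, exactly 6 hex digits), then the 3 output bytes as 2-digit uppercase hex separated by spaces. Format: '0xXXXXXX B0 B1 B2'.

Sextets: 8=60, +=62, f=31, T=19
24-bit: (60<<18) | (62<<12) | (31<<6) | 19
      = 0xF00000 | 0x03E000 | 0x0007C0 | 0x000013
      = 0xF3E7D3
Bytes: (v>>16)&0xFF=F3, (v>>8)&0xFF=E7, v&0xFF=D3

Answer: 0xF3E7D3 F3 E7 D3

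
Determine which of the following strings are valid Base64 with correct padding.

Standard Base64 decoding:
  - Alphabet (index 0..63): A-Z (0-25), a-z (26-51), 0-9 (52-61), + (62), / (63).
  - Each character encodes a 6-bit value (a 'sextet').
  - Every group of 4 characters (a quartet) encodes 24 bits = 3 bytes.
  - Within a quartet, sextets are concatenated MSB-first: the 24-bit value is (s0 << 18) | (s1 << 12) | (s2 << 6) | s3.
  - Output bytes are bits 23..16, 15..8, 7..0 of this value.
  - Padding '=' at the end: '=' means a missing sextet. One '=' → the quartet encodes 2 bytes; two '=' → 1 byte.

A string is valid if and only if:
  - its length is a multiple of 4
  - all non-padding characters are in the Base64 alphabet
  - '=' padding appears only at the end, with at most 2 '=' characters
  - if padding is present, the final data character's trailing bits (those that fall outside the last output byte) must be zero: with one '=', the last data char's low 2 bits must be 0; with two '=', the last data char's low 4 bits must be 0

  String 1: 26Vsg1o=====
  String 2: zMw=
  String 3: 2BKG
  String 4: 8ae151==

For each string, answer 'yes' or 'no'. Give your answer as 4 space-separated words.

Answer: no yes yes no

Derivation:
String 1: '26Vsg1o=====' → invalid (5 pad chars (max 2))
String 2: 'zMw=' → valid
String 3: '2BKG' → valid
String 4: '8ae151==' → invalid (bad trailing bits)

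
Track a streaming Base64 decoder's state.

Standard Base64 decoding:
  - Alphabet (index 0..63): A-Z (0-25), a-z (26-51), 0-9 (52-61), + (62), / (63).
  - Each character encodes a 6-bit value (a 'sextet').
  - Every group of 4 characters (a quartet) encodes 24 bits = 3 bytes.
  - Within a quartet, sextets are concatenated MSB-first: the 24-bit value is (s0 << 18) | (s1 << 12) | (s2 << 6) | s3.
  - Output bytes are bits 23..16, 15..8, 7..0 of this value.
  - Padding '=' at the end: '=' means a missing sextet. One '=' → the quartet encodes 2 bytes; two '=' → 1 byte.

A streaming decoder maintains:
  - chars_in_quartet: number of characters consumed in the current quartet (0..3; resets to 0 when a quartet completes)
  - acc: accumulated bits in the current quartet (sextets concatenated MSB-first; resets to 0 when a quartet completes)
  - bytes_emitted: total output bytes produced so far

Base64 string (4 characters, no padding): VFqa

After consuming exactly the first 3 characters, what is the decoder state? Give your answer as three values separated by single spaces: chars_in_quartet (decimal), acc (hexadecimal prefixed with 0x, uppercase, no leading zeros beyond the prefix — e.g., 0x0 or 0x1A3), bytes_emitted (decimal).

Answer: 3 0x1516A 0

Derivation:
After char 0 ('V'=21): chars_in_quartet=1 acc=0x15 bytes_emitted=0
After char 1 ('F'=5): chars_in_quartet=2 acc=0x545 bytes_emitted=0
After char 2 ('q'=42): chars_in_quartet=3 acc=0x1516A bytes_emitted=0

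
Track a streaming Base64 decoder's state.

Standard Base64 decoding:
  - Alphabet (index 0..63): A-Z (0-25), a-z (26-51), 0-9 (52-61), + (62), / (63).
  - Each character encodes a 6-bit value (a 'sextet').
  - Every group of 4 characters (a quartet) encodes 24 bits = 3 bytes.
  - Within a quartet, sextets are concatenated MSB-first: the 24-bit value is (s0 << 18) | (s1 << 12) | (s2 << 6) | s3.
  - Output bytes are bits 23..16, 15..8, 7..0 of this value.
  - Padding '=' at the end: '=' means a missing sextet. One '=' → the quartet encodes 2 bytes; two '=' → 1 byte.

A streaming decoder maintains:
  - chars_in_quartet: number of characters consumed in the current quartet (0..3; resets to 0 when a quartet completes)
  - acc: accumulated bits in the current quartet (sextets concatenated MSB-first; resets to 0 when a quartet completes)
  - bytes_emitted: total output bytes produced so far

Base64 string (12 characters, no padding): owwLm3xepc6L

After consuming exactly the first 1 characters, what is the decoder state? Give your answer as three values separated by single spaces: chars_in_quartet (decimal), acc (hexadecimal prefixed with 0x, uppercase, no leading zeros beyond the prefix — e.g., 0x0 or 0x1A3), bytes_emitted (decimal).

Answer: 1 0x28 0

Derivation:
After char 0 ('o'=40): chars_in_quartet=1 acc=0x28 bytes_emitted=0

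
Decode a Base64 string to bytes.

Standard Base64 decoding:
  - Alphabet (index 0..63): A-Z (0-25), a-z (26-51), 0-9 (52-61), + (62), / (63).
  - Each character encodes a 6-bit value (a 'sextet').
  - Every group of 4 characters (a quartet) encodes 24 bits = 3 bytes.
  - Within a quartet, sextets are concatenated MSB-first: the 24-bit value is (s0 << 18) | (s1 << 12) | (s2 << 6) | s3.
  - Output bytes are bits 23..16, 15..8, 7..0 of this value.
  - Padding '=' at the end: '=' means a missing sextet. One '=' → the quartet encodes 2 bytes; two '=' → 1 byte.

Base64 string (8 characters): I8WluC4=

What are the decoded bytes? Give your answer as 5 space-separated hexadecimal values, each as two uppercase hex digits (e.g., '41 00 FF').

Answer: 23 C5 A5 B8 2E

Derivation:
After char 0 ('I'=8): chars_in_quartet=1 acc=0x8 bytes_emitted=0
After char 1 ('8'=60): chars_in_quartet=2 acc=0x23C bytes_emitted=0
After char 2 ('W'=22): chars_in_quartet=3 acc=0x8F16 bytes_emitted=0
After char 3 ('l'=37): chars_in_quartet=4 acc=0x23C5A5 -> emit 23 C5 A5, reset; bytes_emitted=3
After char 4 ('u'=46): chars_in_quartet=1 acc=0x2E bytes_emitted=3
After char 5 ('C'=2): chars_in_quartet=2 acc=0xB82 bytes_emitted=3
After char 6 ('4'=56): chars_in_quartet=3 acc=0x2E0B8 bytes_emitted=3
Padding '=': partial quartet acc=0x2E0B8 -> emit B8 2E; bytes_emitted=5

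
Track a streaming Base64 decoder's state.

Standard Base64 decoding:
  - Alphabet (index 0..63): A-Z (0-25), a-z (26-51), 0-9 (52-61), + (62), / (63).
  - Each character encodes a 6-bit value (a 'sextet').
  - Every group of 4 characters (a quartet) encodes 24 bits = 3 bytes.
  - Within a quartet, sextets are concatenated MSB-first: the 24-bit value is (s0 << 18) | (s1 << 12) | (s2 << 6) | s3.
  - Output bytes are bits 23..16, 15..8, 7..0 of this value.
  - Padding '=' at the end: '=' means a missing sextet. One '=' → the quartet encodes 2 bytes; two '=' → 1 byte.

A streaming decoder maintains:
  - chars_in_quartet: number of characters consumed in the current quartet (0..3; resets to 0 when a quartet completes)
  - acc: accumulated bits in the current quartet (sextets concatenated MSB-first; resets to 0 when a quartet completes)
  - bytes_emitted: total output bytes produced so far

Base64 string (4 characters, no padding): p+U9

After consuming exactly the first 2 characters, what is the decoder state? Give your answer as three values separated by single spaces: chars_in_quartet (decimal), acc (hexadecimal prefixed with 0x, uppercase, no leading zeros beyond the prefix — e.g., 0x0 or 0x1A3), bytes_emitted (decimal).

Answer: 2 0xA7E 0

Derivation:
After char 0 ('p'=41): chars_in_quartet=1 acc=0x29 bytes_emitted=0
After char 1 ('+'=62): chars_in_quartet=2 acc=0xA7E bytes_emitted=0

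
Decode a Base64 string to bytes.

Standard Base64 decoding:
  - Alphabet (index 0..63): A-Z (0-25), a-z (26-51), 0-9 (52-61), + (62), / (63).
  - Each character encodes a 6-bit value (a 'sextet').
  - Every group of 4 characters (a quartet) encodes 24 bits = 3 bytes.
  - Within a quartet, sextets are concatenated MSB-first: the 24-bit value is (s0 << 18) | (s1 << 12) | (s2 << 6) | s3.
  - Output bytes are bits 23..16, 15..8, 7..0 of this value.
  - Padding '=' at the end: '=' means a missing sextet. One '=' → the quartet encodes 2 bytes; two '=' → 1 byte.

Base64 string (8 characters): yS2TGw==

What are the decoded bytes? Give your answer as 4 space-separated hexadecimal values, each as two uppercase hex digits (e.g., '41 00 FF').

Answer: C9 2D 93 1B

Derivation:
After char 0 ('y'=50): chars_in_quartet=1 acc=0x32 bytes_emitted=0
After char 1 ('S'=18): chars_in_quartet=2 acc=0xC92 bytes_emitted=0
After char 2 ('2'=54): chars_in_quartet=3 acc=0x324B6 bytes_emitted=0
After char 3 ('T'=19): chars_in_quartet=4 acc=0xC92D93 -> emit C9 2D 93, reset; bytes_emitted=3
After char 4 ('G'=6): chars_in_quartet=1 acc=0x6 bytes_emitted=3
After char 5 ('w'=48): chars_in_quartet=2 acc=0x1B0 bytes_emitted=3
Padding '==': partial quartet acc=0x1B0 -> emit 1B; bytes_emitted=4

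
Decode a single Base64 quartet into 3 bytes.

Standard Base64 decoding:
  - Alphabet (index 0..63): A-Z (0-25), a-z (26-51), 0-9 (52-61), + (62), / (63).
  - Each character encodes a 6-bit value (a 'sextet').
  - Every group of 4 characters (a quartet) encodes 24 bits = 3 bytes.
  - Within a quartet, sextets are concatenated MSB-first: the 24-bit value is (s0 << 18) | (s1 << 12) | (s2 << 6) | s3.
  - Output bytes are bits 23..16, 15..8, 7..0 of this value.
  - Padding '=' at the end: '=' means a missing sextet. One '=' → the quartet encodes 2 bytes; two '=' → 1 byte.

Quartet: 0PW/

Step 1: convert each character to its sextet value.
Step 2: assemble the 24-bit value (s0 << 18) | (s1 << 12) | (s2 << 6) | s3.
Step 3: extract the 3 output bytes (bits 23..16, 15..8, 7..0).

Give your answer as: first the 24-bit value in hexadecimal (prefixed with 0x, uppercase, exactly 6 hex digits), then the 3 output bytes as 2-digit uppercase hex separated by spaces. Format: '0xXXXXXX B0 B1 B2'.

Sextets: 0=52, P=15, W=22, /=63
24-bit: (52<<18) | (15<<12) | (22<<6) | 63
      = 0xD00000 | 0x00F000 | 0x000580 | 0x00003F
      = 0xD0F5BF
Bytes: (v>>16)&0xFF=D0, (v>>8)&0xFF=F5, v&0xFF=BF

Answer: 0xD0F5BF D0 F5 BF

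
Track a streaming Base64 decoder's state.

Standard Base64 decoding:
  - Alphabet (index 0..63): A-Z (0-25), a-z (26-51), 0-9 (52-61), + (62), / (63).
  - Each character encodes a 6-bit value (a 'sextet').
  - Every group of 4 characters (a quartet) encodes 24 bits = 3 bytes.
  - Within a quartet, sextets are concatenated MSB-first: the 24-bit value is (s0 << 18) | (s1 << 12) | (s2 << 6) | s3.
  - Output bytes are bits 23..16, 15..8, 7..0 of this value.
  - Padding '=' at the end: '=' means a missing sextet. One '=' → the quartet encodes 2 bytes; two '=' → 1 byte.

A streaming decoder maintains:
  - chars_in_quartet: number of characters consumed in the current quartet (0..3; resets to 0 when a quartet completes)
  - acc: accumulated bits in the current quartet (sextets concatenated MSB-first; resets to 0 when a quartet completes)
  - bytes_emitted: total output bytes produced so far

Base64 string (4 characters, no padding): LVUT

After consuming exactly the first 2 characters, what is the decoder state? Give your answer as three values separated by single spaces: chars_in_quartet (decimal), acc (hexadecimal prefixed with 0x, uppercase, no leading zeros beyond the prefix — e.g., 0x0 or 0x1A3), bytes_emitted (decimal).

After char 0 ('L'=11): chars_in_quartet=1 acc=0xB bytes_emitted=0
After char 1 ('V'=21): chars_in_quartet=2 acc=0x2D5 bytes_emitted=0

Answer: 2 0x2D5 0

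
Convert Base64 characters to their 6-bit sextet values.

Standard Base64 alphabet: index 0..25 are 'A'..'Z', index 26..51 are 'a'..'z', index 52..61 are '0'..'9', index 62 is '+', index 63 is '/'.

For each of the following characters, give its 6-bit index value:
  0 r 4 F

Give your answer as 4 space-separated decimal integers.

Answer: 52 43 56 5

Derivation:
'0': 0..9 range, 52 + ord('0') − ord('0') = 52
'r': a..z range, 26 + ord('r') − ord('a') = 43
'4': 0..9 range, 52 + ord('4') − ord('0') = 56
'F': A..Z range, ord('F') − ord('A') = 5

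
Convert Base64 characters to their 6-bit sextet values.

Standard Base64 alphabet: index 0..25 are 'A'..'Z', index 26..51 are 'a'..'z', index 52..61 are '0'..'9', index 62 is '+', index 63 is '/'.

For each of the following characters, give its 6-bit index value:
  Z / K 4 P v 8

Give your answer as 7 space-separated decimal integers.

Answer: 25 63 10 56 15 47 60

Derivation:
'Z': A..Z range, ord('Z') − ord('A') = 25
'/': index 63
'K': A..Z range, ord('K') − ord('A') = 10
'4': 0..9 range, 52 + ord('4') − ord('0') = 56
'P': A..Z range, ord('P') − ord('A') = 15
'v': a..z range, 26 + ord('v') − ord('a') = 47
'8': 0..9 range, 52 + ord('8') − ord('0') = 60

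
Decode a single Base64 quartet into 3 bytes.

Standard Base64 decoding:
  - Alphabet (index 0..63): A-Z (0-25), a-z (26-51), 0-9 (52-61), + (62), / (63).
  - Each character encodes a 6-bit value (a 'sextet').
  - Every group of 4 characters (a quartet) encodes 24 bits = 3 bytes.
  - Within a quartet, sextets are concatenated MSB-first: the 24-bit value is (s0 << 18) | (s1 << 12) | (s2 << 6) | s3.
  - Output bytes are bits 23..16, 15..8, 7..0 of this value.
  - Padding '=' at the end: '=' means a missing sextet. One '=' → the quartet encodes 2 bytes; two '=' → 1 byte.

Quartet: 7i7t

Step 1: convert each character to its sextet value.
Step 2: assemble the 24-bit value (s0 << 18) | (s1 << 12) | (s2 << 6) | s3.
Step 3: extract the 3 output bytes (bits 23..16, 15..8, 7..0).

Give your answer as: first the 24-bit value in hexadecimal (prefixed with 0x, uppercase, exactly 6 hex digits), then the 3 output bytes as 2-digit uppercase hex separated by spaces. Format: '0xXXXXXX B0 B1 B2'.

Sextets: 7=59, i=34, 7=59, t=45
24-bit: (59<<18) | (34<<12) | (59<<6) | 45
      = 0xEC0000 | 0x022000 | 0x000EC0 | 0x00002D
      = 0xEE2EED
Bytes: (v>>16)&0xFF=EE, (v>>8)&0xFF=2E, v&0xFF=ED

Answer: 0xEE2EED EE 2E ED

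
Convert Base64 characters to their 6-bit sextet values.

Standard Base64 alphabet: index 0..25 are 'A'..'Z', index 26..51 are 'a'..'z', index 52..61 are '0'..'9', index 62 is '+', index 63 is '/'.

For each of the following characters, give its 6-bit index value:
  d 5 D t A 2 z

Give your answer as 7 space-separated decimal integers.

'd': a..z range, 26 + ord('d') − ord('a') = 29
'5': 0..9 range, 52 + ord('5') − ord('0') = 57
'D': A..Z range, ord('D') − ord('A') = 3
't': a..z range, 26 + ord('t') − ord('a') = 45
'A': A..Z range, ord('A') − ord('A') = 0
'2': 0..9 range, 52 + ord('2') − ord('0') = 54
'z': a..z range, 26 + ord('z') − ord('a') = 51

Answer: 29 57 3 45 0 54 51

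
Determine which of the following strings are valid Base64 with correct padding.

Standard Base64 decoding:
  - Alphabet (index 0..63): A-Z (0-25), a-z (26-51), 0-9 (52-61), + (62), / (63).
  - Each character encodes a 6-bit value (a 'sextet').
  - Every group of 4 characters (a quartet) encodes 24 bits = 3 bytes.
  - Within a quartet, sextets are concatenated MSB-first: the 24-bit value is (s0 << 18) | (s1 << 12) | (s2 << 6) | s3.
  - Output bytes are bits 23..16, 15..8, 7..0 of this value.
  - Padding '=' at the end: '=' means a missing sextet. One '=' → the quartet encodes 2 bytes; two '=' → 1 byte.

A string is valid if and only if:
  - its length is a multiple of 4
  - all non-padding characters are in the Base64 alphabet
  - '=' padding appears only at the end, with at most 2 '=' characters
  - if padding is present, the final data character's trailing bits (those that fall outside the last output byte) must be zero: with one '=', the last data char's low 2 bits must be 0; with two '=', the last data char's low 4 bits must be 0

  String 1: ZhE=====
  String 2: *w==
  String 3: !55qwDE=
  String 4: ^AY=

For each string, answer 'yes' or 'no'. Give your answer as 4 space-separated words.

String 1: 'ZhE=====' → invalid (5 pad chars (max 2))
String 2: '*w==' → invalid (bad char(s): ['*'])
String 3: '!55qwDE=' → invalid (bad char(s): ['!'])
String 4: '^AY=' → invalid (bad char(s): ['^'])

Answer: no no no no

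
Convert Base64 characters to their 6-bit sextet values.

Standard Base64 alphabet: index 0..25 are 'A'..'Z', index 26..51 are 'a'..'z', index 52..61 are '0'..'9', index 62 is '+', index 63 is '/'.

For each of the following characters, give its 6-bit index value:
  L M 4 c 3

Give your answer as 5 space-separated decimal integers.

Answer: 11 12 56 28 55

Derivation:
'L': A..Z range, ord('L') − ord('A') = 11
'M': A..Z range, ord('M') − ord('A') = 12
'4': 0..9 range, 52 + ord('4') − ord('0') = 56
'c': a..z range, 26 + ord('c') − ord('a') = 28
'3': 0..9 range, 52 + ord('3') − ord('0') = 55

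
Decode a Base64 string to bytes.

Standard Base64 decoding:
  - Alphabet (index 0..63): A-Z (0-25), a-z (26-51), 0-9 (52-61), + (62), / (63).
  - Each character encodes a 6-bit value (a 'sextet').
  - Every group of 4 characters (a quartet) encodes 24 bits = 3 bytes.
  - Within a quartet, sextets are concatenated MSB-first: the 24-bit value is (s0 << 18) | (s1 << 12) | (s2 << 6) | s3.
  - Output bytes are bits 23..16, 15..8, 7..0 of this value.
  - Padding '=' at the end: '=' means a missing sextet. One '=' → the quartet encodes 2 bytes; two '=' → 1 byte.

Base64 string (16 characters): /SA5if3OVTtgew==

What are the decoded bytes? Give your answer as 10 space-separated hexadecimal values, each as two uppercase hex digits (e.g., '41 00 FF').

After char 0 ('/'=63): chars_in_quartet=1 acc=0x3F bytes_emitted=0
After char 1 ('S'=18): chars_in_quartet=2 acc=0xFD2 bytes_emitted=0
After char 2 ('A'=0): chars_in_quartet=3 acc=0x3F480 bytes_emitted=0
After char 3 ('5'=57): chars_in_quartet=4 acc=0xFD2039 -> emit FD 20 39, reset; bytes_emitted=3
After char 4 ('i'=34): chars_in_quartet=1 acc=0x22 bytes_emitted=3
After char 5 ('f'=31): chars_in_quartet=2 acc=0x89F bytes_emitted=3
After char 6 ('3'=55): chars_in_quartet=3 acc=0x227F7 bytes_emitted=3
After char 7 ('O'=14): chars_in_quartet=4 acc=0x89FDCE -> emit 89 FD CE, reset; bytes_emitted=6
After char 8 ('V'=21): chars_in_quartet=1 acc=0x15 bytes_emitted=6
After char 9 ('T'=19): chars_in_quartet=2 acc=0x553 bytes_emitted=6
After char 10 ('t'=45): chars_in_quartet=3 acc=0x154ED bytes_emitted=6
After char 11 ('g'=32): chars_in_quartet=4 acc=0x553B60 -> emit 55 3B 60, reset; bytes_emitted=9
After char 12 ('e'=30): chars_in_quartet=1 acc=0x1E bytes_emitted=9
After char 13 ('w'=48): chars_in_quartet=2 acc=0x7B0 bytes_emitted=9
Padding '==': partial quartet acc=0x7B0 -> emit 7B; bytes_emitted=10

Answer: FD 20 39 89 FD CE 55 3B 60 7B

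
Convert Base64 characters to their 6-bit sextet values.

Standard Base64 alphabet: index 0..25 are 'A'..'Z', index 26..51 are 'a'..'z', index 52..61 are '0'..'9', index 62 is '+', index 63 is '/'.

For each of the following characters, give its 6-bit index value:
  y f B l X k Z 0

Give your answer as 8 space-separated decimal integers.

Answer: 50 31 1 37 23 36 25 52

Derivation:
'y': a..z range, 26 + ord('y') − ord('a') = 50
'f': a..z range, 26 + ord('f') − ord('a') = 31
'B': A..Z range, ord('B') − ord('A') = 1
'l': a..z range, 26 + ord('l') − ord('a') = 37
'X': A..Z range, ord('X') − ord('A') = 23
'k': a..z range, 26 + ord('k') − ord('a') = 36
'Z': A..Z range, ord('Z') − ord('A') = 25
'0': 0..9 range, 52 + ord('0') − ord('0') = 52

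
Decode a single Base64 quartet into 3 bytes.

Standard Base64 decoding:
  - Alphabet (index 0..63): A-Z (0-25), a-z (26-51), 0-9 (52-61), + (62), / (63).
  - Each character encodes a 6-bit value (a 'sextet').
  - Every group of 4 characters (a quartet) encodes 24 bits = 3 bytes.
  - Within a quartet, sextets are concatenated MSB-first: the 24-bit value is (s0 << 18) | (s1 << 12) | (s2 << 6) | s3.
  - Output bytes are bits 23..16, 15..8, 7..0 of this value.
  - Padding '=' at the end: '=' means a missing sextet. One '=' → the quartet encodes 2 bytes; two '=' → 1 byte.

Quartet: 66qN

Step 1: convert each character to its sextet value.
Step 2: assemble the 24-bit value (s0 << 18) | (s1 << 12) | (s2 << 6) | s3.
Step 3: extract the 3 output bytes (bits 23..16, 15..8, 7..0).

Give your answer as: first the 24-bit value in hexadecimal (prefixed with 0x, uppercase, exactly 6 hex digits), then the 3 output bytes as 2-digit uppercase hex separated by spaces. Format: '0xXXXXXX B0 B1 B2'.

Answer: 0xEBAA8D EB AA 8D

Derivation:
Sextets: 6=58, 6=58, q=42, N=13
24-bit: (58<<18) | (58<<12) | (42<<6) | 13
      = 0xE80000 | 0x03A000 | 0x000A80 | 0x00000D
      = 0xEBAA8D
Bytes: (v>>16)&0xFF=EB, (v>>8)&0xFF=AA, v&0xFF=8D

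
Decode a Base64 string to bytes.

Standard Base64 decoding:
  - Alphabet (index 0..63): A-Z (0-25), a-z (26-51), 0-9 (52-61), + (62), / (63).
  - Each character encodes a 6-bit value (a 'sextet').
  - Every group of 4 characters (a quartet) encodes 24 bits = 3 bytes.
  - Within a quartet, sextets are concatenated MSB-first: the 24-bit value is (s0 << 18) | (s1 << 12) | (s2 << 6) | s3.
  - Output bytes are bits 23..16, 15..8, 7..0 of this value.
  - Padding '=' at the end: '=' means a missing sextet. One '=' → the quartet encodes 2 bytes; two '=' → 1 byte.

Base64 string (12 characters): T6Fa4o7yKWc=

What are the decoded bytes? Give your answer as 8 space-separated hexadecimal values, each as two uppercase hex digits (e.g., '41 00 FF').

Answer: 4F A1 5A E2 8E F2 29 67

Derivation:
After char 0 ('T'=19): chars_in_quartet=1 acc=0x13 bytes_emitted=0
After char 1 ('6'=58): chars_in_quartet=2 acc=0x4FA bytes_emitted=0
After char 2 ('F'=5): chars_in_quartet=3 acc=0x13E85 bytes_emitted=0
After char 3 ('a'=26): chars_in_quartet=4 acc=0x4FA15A -> emit 4F A1 5A, reset; bytes_emitted=3
After char 4 ('4'=56): chars_in_quartet=1 acc=0x38 bytes_emitted=3
After char 5 ('o'=40): chars_in_quartet=2 acc=0xE28 bytes_emitted=3
After char 6 ('7'=59): chars_in_quartet=3 acc=0x38A3B bytes_emitted=3
After char 7 ('y'=50): chars_in_quartet=4 acc=0xE28EF2 -> emit E2 8E F2, reset; bytes_emitted=6
After char 8 ('K'=10): chars_in_quartet=1 acc=0xA bytes_emitted=6
After char 9 ('W'=22): chars_in_quartet=2 acc=0x296 bytes_emitted=6
After char 10 ('c'=28): chars_in_quartet=3 acc=0xA59C bytes_emitted=6
Padding '=': partial quartet acc=0xA59C -> emit 29 67; bytes_emitted=8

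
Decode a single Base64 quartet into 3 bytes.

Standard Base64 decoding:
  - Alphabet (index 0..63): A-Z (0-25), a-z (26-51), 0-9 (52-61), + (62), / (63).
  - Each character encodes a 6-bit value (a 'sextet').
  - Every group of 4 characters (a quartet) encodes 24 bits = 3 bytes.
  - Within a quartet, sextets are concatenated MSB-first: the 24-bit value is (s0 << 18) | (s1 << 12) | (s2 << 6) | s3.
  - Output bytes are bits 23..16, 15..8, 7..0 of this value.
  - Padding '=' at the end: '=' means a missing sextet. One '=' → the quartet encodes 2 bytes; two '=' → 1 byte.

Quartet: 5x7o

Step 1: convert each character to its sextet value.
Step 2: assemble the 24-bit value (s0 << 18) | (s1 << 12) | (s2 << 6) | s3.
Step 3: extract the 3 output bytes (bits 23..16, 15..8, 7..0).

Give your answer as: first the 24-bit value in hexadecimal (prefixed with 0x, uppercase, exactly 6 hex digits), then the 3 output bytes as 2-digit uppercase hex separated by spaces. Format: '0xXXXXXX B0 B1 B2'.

Sextets: 5=57, x=49, 7=59, o=40
24-bit: (57<<18) | (49<<12) | (59<<6) | 40
      = 0xE40000 | 0x031000 | 0x000EC0 | 0x000028
      = 0xE71EE8
Bytes: (v>>16)&0xFF=E7, (v>>8)&0xFF=1E, v&0xFF=E8

Answer: 0xE71EE8 E7 1E E8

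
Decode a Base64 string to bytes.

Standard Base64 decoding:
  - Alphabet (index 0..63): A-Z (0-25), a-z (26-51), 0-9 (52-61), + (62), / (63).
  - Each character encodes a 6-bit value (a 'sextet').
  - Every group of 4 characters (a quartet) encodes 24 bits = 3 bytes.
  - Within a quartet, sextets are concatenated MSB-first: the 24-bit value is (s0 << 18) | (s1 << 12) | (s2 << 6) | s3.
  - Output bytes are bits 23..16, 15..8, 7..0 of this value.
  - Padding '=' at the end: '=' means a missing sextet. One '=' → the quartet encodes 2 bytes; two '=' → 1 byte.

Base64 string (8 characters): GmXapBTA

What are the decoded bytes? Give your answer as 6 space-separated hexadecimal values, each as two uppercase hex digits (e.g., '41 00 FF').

After char 0 ('G'=6): chars_in_quartet=1 acc=0x6 bytes_emitted=0
After char 1 ('m'=38): chars_in_quartet=2 acc=0x1A6 bytes_emitted=0
After char 2 ('X'=23): chars_in_quartet=3 acc=0x6997 bytes_emitted=0
After char 3 ('a'=26): chars_in_quartet=4 acc=0x1A65DA -> emit 1A 65 DA, reset; bytes_emitted=3
After char 4 ('p'=41): chars_in_quartet=1 acc=0x29 bytes_emitted=3
After char 5 ('B'=1): chars_in_quartet=2 acc=0xA41 bytes_emitted=3
After char 6 ('T'=19): chars_in_quartet=3 acc=0x29053 bytes_emitted=3
After char 7 ('A'=0): chars_in_quartet=4 acc=0xA414C0 -> emit A4 14 C0, reset; bytes_emitted=6

Answer: 1A 65 DA A4 14 C0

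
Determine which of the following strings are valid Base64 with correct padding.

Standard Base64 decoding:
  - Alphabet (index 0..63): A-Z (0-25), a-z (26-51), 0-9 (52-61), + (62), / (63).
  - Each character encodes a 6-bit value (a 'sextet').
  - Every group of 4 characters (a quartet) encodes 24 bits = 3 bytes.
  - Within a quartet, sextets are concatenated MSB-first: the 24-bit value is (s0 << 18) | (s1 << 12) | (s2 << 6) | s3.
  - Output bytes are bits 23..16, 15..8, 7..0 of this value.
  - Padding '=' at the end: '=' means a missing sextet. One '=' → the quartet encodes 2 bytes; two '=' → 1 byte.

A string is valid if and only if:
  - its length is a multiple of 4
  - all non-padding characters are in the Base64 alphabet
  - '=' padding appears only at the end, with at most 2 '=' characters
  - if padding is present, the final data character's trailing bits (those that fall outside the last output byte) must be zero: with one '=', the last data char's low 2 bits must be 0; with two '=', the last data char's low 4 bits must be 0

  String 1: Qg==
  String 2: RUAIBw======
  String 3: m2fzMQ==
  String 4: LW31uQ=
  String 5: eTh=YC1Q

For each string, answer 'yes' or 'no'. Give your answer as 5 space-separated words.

Answer: yes no yes no no

Derivation:
String 1: 'Qg==' → valid
String 2: 'RUAIBw======' → invalid (6 pad chars (max 2))
String 3: 'm2fzMQ==' → valid
String 4: 'LW31uQ=' → invalid (len=7 not mult of 4)
String 5: 'eTh=YC1Q' → invalid (bad char(s): ['=']; '=' in middle)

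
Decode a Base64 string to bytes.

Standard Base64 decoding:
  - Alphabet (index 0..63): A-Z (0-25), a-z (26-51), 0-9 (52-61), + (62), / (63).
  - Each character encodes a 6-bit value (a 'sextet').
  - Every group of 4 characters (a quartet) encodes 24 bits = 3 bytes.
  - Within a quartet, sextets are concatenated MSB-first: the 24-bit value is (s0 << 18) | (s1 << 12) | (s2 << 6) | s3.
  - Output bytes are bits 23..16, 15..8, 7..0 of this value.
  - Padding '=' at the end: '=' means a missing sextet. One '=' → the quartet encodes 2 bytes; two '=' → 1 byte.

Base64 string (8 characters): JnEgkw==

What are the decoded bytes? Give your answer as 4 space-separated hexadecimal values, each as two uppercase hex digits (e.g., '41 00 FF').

Answer: 26 71 20 93

Derivation:
After char 0 ('J'=9): chars_in_quartet=1 acc=0x9 bytes_emitted=0
After char 1 ('n'=39): chars_in_quartet=2 acc=0x267 bytes_emitted=0
After char 2 ('E'=4): chars_in_quartet=3 acc=0x99C4 bytes_emitted=0
After char 3 ('g'=32): chars_in_quartet=4 acc=0x267120 -> emit 26 71 20, reset; bytes_emitted=3
After char 4 ('k'=36): chars_in_quartet=1 acc=0x24 bytes_emitted=3
After char 5 ('w'=48): chars_in_quartet=2 acc=0x930 bytes_emitted=3
Padding '==': partial quartet acc=0x930 -> emit 93; bytes_emitted=4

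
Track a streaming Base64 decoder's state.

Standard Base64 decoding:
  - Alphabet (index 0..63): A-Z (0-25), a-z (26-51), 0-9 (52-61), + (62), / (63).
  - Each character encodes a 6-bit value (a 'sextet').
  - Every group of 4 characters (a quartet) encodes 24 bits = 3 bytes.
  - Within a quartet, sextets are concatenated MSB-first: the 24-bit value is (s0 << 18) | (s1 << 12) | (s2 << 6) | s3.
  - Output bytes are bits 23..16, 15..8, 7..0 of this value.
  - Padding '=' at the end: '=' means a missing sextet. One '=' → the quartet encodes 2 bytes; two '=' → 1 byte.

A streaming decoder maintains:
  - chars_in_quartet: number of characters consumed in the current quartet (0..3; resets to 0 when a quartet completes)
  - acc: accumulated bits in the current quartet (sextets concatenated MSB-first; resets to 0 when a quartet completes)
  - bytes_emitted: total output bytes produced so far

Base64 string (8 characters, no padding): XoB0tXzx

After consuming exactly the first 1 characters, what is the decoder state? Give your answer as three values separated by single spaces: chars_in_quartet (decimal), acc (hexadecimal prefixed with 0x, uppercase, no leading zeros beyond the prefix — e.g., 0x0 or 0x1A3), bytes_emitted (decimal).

Answer: 1 0x17 0

Derivation:
After char 0 ('X'=23): chars_in_quartet=1 acc=0x17 bytes_emitted=0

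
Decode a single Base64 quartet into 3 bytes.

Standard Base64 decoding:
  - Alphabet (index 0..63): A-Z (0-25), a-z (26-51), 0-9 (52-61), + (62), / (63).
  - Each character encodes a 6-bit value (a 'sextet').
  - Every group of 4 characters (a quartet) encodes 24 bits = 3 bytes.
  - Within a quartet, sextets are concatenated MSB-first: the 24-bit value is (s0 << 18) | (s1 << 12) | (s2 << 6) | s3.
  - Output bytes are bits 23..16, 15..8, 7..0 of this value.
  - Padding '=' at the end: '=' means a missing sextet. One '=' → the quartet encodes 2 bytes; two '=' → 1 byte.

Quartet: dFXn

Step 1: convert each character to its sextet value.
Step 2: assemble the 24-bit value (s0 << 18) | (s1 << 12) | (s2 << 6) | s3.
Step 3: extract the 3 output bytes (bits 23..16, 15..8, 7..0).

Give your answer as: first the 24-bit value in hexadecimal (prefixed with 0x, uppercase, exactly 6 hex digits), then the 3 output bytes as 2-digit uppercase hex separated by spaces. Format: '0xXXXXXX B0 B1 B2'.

Answer: 0x7455E7 74 55 E7

Derivation:
Sextets: d=29, F=5, X=23, n=39
24-bit: (29<<18) | (5<<12) | (23<<6) | 39
      = 0x740000 | 0x005000 | 0x0005C0 | 0x000027
      = 0x7455E7
Bytes: (v>>16)&0xFF=74, (v>>8)&0xFF=55, v&0xFF=E7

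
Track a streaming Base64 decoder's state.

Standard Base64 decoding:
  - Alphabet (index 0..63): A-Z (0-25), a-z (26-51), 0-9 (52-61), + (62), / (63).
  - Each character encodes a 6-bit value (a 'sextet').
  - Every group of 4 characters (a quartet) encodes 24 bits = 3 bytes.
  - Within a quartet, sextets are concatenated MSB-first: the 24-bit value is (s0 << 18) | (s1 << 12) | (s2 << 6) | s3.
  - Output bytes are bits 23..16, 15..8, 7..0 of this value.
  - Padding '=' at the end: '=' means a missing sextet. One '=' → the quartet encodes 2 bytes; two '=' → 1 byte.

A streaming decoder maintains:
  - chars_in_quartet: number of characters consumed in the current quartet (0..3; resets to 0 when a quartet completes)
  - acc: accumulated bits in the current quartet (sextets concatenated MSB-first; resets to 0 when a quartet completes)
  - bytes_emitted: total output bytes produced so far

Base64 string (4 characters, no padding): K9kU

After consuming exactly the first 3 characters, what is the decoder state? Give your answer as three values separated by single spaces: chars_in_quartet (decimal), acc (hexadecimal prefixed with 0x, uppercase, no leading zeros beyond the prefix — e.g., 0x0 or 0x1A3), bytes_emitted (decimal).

Answer: 3 0xAF64 0

Derivation:
After char 0 ('K'=10): chars_in_quartet=1 acc=0xA bytes_emitted=0
After char 1 ('9'=61): chars_in_quartet=2 acc=0x2BD bytes_emitted=0
After char 2 ('k'=36): chars_in_quartet=3 acc=0xAF64 bytes_emitted=0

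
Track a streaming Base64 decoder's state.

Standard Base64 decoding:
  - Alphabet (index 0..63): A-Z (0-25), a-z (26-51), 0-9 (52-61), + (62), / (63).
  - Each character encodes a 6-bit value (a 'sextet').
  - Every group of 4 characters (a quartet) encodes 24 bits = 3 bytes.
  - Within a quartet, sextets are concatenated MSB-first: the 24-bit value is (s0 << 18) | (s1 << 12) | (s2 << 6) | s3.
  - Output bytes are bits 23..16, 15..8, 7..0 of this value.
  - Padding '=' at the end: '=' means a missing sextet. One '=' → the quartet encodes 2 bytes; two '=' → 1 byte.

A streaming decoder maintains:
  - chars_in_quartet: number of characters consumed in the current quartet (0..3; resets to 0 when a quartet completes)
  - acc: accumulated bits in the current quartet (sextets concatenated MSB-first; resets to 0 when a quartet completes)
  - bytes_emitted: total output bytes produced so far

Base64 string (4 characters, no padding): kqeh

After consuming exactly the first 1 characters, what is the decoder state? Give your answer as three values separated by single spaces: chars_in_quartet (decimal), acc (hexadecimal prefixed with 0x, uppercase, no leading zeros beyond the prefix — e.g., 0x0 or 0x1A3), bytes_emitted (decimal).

Answer: 1 0x24 0

Derivation:
After char 0 ('k'=36): chars_in_quartet=1 acc=0x24 bytes_emitted=0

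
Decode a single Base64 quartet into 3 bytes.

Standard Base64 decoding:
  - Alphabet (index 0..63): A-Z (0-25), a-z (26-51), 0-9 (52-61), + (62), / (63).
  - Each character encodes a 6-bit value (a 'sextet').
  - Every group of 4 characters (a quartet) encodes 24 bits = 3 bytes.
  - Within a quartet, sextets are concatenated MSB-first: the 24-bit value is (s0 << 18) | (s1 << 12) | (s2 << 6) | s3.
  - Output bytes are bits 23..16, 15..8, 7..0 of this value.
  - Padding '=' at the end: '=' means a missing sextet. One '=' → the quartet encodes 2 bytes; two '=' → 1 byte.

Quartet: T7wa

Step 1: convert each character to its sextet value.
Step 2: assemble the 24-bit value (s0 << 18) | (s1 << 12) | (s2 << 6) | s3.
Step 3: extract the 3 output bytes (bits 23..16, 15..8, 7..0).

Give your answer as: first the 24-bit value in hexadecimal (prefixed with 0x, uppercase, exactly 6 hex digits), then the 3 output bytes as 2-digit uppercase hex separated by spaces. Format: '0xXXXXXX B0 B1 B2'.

Answer: 0x4FBC1A 4F BC 1A

Derivation:
Sextets: T=19, 7=59, w=48, a=26
24-bit: (19<<18) | (59<<12) | (48<<6) | 26
      = 0x4C0000 | 0x03B000 | 0x000C00 | 0x00001A
      = 0x4FBC1A
Bytes: (v>>16)&0xFF=4F, (v>>8)&0xFF=BC, v&0xFF=1A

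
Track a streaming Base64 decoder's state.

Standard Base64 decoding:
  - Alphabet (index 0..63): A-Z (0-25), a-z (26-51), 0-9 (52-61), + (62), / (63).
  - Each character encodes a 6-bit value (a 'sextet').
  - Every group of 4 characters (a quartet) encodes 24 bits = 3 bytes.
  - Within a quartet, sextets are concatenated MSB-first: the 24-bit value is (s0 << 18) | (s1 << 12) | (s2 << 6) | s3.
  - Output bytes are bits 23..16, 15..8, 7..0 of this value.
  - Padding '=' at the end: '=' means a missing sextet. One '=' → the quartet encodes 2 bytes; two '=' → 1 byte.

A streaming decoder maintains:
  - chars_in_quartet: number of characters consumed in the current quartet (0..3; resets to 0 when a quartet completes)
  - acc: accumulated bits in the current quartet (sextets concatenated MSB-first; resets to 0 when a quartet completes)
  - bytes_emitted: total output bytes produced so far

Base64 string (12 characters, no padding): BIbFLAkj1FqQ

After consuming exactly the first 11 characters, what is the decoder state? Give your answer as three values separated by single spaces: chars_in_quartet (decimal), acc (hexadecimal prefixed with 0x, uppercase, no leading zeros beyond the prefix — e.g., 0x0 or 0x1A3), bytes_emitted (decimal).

After char 0 ('B'=1): chars_in_quartet=1 acc=0x1 bytes_emitted=0
After char 1 ('I'=8): chars_in_quartet=2 acc=0x48 bytes_emitted=0
After char 2 ('b'=27): chars_in_quartet=3 acc=0x121B bytes_emitted=0
After char 3 ('F'=5): chars_in_quartet=4 acc=0x486C5 -> emit 04 86 C5, reset; bytes_emitted=3
After char 4 ('L'=11): chars_in_quartet=1 acc=0xB bytes_emitted=3
After char 5 ('A'=0): chars_in_quartet=2 acc=0x2C0 bytes_emitted=3
After char 6 ('k'=36): chars_in_quartet=3 acc=0xB024 bytes_emitted=3
After char 7 ('j'=35): chars_in_quartet=4 acc=0x2C0923 -> emit 2C 09 23, reset; bytes_emitted=6
After char 8 ('1'=53): chars_in_quartet=1 acc=0x35 bytes_emitted=6
After char 9 ('F'=5): chars_in_quartet=2 acc=0xD45 bytes_emitted=6
After char 10 ('q'=42): chars_in_quartet=3 acc=0x3516A bytes_emitted=6

Answer: 3 0x3516A 6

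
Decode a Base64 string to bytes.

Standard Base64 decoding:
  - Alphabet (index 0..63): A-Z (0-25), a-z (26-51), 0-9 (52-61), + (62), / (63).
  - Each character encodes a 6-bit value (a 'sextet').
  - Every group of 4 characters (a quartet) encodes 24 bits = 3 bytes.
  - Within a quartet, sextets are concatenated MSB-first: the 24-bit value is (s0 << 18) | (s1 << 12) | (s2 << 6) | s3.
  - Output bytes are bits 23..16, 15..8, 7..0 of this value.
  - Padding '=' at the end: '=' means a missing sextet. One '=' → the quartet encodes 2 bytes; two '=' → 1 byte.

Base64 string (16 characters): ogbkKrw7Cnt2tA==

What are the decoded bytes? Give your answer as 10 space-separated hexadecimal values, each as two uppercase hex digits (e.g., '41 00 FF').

After char 0 ('o'=40): chars_in_quartet=1 acc=0x28 bytes_emitted=0
After char 1 ('g'=32): chars_in_quartet=2 acc=0xA20 bytes_emitted=0
After char 2 ('b'=27): chars_in_quartet=3 acc=0x2881B bytes_emitted=0
After char 3 ('k'=36): chars_in_quartet=4 acc=0xA206E4 -> emit A2 06 E4, reset; bytes_emitted=3
After char 4 ('K'=10): chars_in_quartet=1 acc=0xA bytes_emitted=3
After char 5 ('r'=43): chars_in_quartet=2 acc=0x2AB bytes_emitted=3
After char 6 ('w'=48): chars_in_quartet=3 acc=0xAAF0 bytes_emitted=3
After char 7 ('7'=59): chars_in_quartet=4 acc=0x2ABC3B -> emit 2A BC 3B, reset; bytes_emitted=6
After char 8 ('C'=2): chars_in_quartet=1 acc=0x2 bytes_emitted=6
After char 9 ('n'=39): chars_in_quartet=2 acc=0xA7 bytes_emitted=6
After char 10 ('t'=45): chars_in_quartet=3 acc=0x29ED bytes_emitted=6
After char 11 ('2'=54): chars_in_quartet=4 acc=0xA7B76 -> emit 0A 7B 76, reset; bytes_emitted=9
After char 12 ('t'=45): chars_in_quartet=1 acc=0x2D bytes_emitted=9
After char 13 ('A'=0): chars_in_quartet=2 acc=0xB40 bytes_emitted=9
Padding '==': partial quartet acc=0xB40 -> emit B4; bytes_emitted=10

Answer: A2 06 E4 2A BC 3B 0A 7B 76 B4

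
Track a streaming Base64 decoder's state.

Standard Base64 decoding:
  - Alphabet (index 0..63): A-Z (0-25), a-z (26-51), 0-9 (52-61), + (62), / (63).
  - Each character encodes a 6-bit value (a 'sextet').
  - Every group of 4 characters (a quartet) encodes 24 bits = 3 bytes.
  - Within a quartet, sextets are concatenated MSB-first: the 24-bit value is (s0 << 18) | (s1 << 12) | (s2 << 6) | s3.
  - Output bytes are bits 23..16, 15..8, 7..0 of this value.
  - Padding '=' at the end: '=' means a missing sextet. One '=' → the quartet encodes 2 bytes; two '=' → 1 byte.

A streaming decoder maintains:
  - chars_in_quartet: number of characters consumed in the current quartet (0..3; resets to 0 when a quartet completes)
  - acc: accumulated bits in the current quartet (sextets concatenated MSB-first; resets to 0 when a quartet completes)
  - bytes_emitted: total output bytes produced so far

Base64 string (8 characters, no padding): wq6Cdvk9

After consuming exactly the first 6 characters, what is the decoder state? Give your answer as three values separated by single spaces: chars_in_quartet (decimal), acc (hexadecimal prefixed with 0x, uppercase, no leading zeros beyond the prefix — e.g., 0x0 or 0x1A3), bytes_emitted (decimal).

After char 0 ('w'=48): chars_in_quartet=1 acc=0x30 bytes_emitted=0
After char 1 ('q'=42): chars_in_quartet=2 acc=0xC2A bytes_emitted=0
After char 2 ('6'=58): chars_in_quartet=3 acc=0x30ABA bytes_emitted=0
After char 3 ('C'=2): chars_in_quartet=4 acc=0xC2AE82 -> emit C2 AE 82, reset; bytes_emitted=3
After char 4 ('d'=29): chars_in_quartet=1 acc=0x1D bytes_emitted=3
After char 5 ('v'=47): chars_in_quartet=2 acc=0x76F bytes_emitted=3

Answer: 2 0x76F 3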